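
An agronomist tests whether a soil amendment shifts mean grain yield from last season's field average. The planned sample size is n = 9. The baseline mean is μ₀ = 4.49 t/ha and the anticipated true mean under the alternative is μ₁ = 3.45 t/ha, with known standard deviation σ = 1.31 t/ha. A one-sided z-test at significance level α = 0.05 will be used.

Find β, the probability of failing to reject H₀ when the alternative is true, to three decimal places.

Standardized effect: d = |μ₁ − μ₀| / σ = |3.45 − 4.49| / 1.31 = 0.7939
Noncentrality parameter: δ = d·√n = 0.7939 × √9 = 2.3817
Critical value for a one-sided test at α = 0.05: z_α = 1.645.
Power = P(Z > 1.645 − δ) = Φ(0.737) = 0.7694.
Type II error: β = 1 − power = 1 − 0.7694 = 0.2306.

β ≈ 0.231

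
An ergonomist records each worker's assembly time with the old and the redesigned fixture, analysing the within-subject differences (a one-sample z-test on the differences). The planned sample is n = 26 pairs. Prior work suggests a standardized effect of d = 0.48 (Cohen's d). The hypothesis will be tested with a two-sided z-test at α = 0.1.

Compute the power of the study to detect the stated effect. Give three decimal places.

Power ≈ 0.789

Noncentrality parameter: δ = d·√n = 0.48 × √26 = 2.4475
Two-sided α = 0.1 → critical value z_{0.05} = 1.645.
Power = Φ(δ − 1.645) + Φ(−δ − 1.645) = Φ(0.803) + Φ(-4.092) = 0.7889 + 0.0000 = 0.7889.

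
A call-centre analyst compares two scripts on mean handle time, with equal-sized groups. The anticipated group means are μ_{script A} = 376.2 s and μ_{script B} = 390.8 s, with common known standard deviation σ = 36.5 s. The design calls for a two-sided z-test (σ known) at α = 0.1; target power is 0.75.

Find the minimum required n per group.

n = 68 per group

Standardized effect: d = |μ_{script A} − μ_{script B}| / σ = |376.2 − 390.8| / 36.5 = 0.4000
Set Φ(δ − 1.645) = 0.75; then δ − 1.645 = Φ⁻¹(0.75) = 0.674, giving δ = 2.319.
(The Φ(−δ − z_{α/2}) term is vanishingly small for δ > 0 and is dropped in the standard sample-size formula.)
δ = d·√(n/2) ⇒ n = 2(δ/d)² = 2 × (2.319 / 0.4000)² = 67.24.
Rounding up, n = 68 per group.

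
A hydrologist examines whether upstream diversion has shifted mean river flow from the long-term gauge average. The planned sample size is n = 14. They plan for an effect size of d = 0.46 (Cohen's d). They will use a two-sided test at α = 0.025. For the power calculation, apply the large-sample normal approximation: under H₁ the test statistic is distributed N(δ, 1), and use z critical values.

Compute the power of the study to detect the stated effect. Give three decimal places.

Power ≈ 0.301

Noncentrality parameter: δ = d·√n = 0.46 × √14 = 1.7212
Critical value for a two-sided test at α = 0.025: z_{α/2} = 2.241.
Power = Φ(δ − 2.241) + Φ(−δ − 2.241) = Φ(-0.520) + Φ(-3.963) = 0.3014 + 0.0000 = 0.3015.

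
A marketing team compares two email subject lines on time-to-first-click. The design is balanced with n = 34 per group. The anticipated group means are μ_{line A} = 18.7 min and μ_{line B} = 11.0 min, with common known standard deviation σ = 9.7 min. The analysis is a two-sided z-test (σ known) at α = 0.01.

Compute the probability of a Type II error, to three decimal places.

β ≈ 0.243

Standardized effect: d = |μ_{line A} − μ_{line B}| / σ = |18.7 − 11.0| / 9.7 = 0.7938
Noncentrality parameter: δ = d·√(n/2) = 0.7938 × √(34/2) = 3.2730
Two-sided α = 0.01 → critical value z_{0.005} = 2.576.
Power = Φ(δ − 2.576) + Φ(−δ − 2.576) = Φ(0.697) + Φ(-5.849) = 0.7571 + 0.0000 = 0.7571.
Type II error: β = 1 − power = 1 − 0.7571 = 0.2429.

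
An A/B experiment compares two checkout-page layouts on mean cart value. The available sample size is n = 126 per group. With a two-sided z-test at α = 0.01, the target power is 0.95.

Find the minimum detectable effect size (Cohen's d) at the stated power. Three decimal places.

Required noncentrality: δ = z_{0.005} + z_{0.05} = 2.576 + 1.645 = 4.221.
(The second rejection-region term Φ(−δ − z_{α/2}) is negligible and dropped.)
δ = d·√(n/2) ⇒ d = δ/√(n/2) = 4.221/√(126/2) = 0.5318.

d ≈ 0.532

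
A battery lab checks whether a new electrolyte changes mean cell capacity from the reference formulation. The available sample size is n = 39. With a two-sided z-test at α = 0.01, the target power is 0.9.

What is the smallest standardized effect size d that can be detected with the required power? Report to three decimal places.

Required noncentrality: δ = z_{0.005} + z_{0.10} = 2.576 + 1.282 = 3.857.
(Lower-tail contribution to power is negligible for δ > 0.)
δ = d·√n ⇒ d = δ/√n = 3.857/√39 = 0.6177.

d ≈ 0.618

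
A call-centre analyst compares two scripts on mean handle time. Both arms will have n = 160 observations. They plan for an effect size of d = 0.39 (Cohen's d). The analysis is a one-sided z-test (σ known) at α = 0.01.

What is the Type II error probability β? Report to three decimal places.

β ≈ 0.123

Noncentrality parameter: δ = d·√(n/2) = 0.39 × √(160/2) = 3.4883
Critical value for a one-sided test at α = 0.01: z_α = 2.326.
Power = Φ(δ − 2.326) = Φ(1.162) = 0.8774.
Type II error: β = 1 − power = 1 − 0.8774 = 0.1226.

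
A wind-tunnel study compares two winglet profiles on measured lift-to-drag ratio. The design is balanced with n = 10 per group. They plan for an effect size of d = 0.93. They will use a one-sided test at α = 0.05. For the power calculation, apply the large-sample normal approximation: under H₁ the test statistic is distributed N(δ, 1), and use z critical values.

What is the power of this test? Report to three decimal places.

Power ≈ 0.668

Noncentrality parameter: δ = d·√(n/2) = 0.93 × √(10/2) = 2.0795
One-sided α = 0.05 → critical value z_{0.05} = 1.645.
Power = Φ(δ − 1.645) = Φ(0.435) = 0.6681.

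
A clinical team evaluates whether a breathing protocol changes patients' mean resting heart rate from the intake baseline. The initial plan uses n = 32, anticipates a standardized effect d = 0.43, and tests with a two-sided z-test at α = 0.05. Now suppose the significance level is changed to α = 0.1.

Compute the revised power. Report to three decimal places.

δ = d·√n = 0.43 × √32 = 2.4324 (unchanged). New critical value: z_{0.05} = 1.645.
Revised power = Φ(δ − 1.645) + Φ(−δ − 1.645) = Φ(0.788) + Φ(-4.077) = 0.7845 + 0.0000 = 0.7846.

Power ≈ 0.785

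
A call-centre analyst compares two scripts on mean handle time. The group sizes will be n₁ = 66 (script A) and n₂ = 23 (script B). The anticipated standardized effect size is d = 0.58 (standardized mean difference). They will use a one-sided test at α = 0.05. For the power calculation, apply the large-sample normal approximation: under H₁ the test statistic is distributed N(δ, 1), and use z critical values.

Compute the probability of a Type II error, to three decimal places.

β ≈ 0.226

Noncentrality parameter: λ = d / √(1/n₁ + 1/n₂) = 0.58 / √(1/66 + 1/23) = 2.3953
Critical value for a one-sided test at α = 0.05: z_α = 1.645.
Power = P(Z > 1.645 − λ) = Φ(0.750) = 0.7735.
Type II error: β = 1 − power = 1 − 0.7735 = 0.2265.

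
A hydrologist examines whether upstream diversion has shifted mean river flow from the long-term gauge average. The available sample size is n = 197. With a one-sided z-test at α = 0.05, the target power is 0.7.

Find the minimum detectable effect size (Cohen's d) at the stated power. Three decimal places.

d ≈ 0.155

Need Φ(δ − 1.645) = 0.7, so δ = 1.645 + 0.524 = 2.169.
δ = d·√n ⇒ d = δ/√n = 2.169/√197 = 0.1546.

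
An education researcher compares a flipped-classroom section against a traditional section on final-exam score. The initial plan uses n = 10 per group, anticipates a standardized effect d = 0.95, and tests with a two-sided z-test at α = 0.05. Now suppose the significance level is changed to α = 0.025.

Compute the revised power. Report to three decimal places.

Power ≈ 0.453

δ = d·√(n/2) = 0.95 × √(10/2) = 2.1243 (unchanged). New critical value: z_{0.0125} = 2.241.
Revised power = Φ(δ − 2.241) + Φ(−δ − 2.241) = Φ(-0.117) + Φ(-4.366) = 0.4534 + 0.0000 = 0.4534.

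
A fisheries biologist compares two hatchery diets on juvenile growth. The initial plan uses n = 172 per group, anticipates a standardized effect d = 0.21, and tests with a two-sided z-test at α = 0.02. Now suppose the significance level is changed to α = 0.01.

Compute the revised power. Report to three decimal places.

δ = d·√(n/2) = 0.21 × √(172/2) = 1.9475 (unchanged). New critical value: z_{0.005} = 2.576.
Revised power = Φ(δ − 2.576) + Φ(−δ − 2.576) = Φ(-0.628) + Φ(-4.523) = 0.2649 + 0.0000 = 0.2649.

Power ≈ 0.265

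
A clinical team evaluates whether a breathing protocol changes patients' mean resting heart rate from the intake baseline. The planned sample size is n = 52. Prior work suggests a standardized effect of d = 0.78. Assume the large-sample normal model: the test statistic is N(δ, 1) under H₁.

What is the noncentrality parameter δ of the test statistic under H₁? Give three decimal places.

δ ≈ 5.625

The noncentrality parameter scales effect size by the design's sample-size factor: δ = d·√n = 0.78 × √52 = 5.6247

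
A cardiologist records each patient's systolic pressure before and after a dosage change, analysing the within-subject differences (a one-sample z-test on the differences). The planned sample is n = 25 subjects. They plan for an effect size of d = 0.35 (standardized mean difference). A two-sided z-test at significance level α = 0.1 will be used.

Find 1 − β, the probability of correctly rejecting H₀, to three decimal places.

Noncentrality parameter: δ = d·√n = 0.35 × √25 = 1.7500
Two-sided α = 0.1 → critical value z_{0.05} = 1.645.
Power = Φ(δ − 1.645) + Φ(−δ − 1.645) = Φ(0.105) + Φ(-3.395) = 0.5419 + 0.0003 = 0.5422.

Power ≈ 0.542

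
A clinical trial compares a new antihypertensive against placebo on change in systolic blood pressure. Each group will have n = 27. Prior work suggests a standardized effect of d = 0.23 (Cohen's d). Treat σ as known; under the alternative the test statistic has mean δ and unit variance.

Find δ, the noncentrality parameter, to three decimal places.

δ ≈ 0.845

The noncentrality parameter scales effect size by the design's sample-size factor: δ = d·√(n/2) = 0.23 × √(27/2) = 0.8451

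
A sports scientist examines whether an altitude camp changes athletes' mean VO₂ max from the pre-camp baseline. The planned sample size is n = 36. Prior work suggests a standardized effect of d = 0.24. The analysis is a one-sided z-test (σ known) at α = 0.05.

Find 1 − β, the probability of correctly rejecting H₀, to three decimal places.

Power ≈ 0.419

Noncentrality parameter: δ = d·√n = 0.24 × √36 = 1.4400
One-sided α = 0.05 → critical value z_{0.05} = 1.645.
Power = Φ(δ − 1.645) = Φ(-0.205) = 0.4188.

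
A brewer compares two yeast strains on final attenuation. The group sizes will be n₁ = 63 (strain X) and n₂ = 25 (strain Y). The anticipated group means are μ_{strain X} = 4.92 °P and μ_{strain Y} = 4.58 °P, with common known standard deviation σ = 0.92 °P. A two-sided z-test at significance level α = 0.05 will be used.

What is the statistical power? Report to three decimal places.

Power ≈ 0.346

Standardized effect: d = |μ_{strain X} − μ_{strain Y}| / σ = |4.92 − 4.58| / 0.92 = 0.3696
Noncentrality parameter: δ = d / √(1/n₁ + 1/n₂) = 0.3696 / √(1/63 + 1/25) = 1.5635
Two-sided α = 0.05 → critical value z_{0.025} = 1.960.
Power = Φ(δ − 1.960) + Φ(−δ − 1.960) = Φ(-0.396) + Φ(-3.523) = 0.3459 + 0.0002 = 0.3461.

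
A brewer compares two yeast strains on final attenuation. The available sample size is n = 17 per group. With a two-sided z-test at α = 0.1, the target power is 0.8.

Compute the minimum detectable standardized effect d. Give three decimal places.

Need Φ(δ − 1.645) = 0.8, so δ = 1.645 + 0.842 = 2.486.
(Lower-tail contribution to power is negligible for δ > 0.)
δ = d·√(n/2) ⇒ d = δ/√(n/2) = 2.486/√(17/2) = 0.8529.

d ≈ 0.853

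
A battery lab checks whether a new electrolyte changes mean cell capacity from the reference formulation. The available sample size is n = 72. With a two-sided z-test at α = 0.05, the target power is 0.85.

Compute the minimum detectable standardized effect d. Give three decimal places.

Required noncentrality: δ = z_{0.025} + z_{0.15} = 1.960 + 1.036 = 2.996.
(Lower-tail contribution to power is negligible for δ > 0.)
δ = d·√n ⇒ d = δ/√n = 2.996/√72 = 0.3531.

d ≈ 0.353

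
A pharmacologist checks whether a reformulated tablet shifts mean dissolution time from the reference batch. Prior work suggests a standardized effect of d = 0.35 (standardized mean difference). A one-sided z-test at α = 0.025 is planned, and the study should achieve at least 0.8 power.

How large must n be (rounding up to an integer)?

n = 65

For power 0.8 need Φ(δ − z_{0.025}) = 0.8, so δ = z_{0.025} + z_{0.20} = 1.960 + 0.842 = 2.802.
δ = d·√n ⇒ n = (δ/d)² = (2.802 / 0.35)² = 64.07.
Rounding up, n = 65.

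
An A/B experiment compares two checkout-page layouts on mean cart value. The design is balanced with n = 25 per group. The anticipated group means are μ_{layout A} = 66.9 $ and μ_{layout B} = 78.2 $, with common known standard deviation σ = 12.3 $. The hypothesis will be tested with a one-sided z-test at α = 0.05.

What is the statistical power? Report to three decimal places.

Standardized effect: d = |μ_{layout A} − μ_{layout B}| / σ = |66.9 − 78.2| / 12.3 = 0.9187
Noncentrality parameter: δ = d·√(n/2) = 0.9187 × √(25/2) = 3.2481
Critical value for a one-sided test at α = 0.05: z_α = 1.645.
Power = Φ(δ − 1.645) = Φ(1.603) = 0.9456.

Power ≈ 0.946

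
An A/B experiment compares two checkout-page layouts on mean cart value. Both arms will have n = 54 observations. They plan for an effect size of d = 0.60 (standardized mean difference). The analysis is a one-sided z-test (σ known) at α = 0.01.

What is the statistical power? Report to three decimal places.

Noncentrality parameter: δ = d·√(n/2) = 0.60 × √(54/2) = 3.1177
Critical value for a one-sided test at α = 0.01: z_α = 2.326.
Power = Φ(δ − 2.326) = Φ(0.791) = 0.7856.

Power ≈ 0.786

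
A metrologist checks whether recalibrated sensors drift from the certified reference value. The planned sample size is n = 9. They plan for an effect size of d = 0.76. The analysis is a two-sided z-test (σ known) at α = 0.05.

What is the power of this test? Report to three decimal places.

Noncentrality parameter: δ = d·√n = 0.76 × √9 = 2.2800
Critical value for a two-sided test at α = 0.05: z_{α/2} = 1.960.
Power = Φ(δ − 1.960) + Φ(−δ − 1.960) = Φ(0.320) + Φ(-4.240) = 0.6255 + 0.0000 = 0.6255.

Power ≈ 0.626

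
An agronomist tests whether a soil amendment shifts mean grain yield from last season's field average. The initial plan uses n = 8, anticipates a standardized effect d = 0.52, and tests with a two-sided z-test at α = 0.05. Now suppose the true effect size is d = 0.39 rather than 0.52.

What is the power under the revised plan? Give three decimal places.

With d = 0.39: δ = d·√n = 0.39 × √8 = 1.1031. Critical value z_{0.025} = 1.960.
Revised power = Φ(δ − 1.960) + Φ(−δ − 1.960) = Φ(-0.857) + Φ(-3.063) = 0.1958 + 0.0011 = 0.1969.

Power ≈ 0.197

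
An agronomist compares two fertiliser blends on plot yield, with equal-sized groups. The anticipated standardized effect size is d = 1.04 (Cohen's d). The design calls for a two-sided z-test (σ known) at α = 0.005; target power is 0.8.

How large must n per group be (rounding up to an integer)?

n = 25 per group

Set Φ(δ − 2.807) = 0.8; then δ − 2.807 = Φ⁻¹(0.8) = 0.842, giving δ = 3.649.
(The Φ(−δ − z_{α/2}) term is vanishingly small for δ > 0 and is dropped in the standard sample-size formula.)
δ = d·√(n/2) ⇒ n = 2(δ/d)² = 2 × (3.649 / 1.04)² = 24.62.
Rounding up, n = 25 per group.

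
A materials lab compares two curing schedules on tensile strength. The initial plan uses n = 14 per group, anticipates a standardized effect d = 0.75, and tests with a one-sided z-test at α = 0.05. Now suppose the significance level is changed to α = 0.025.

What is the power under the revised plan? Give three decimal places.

Power ≈ 0.510

δ = d·√(n/2) = 0.75 × √(14/2) = 1.9843 (unchanged). New critical value: z_{0.025} = 1.960.
Revised power = Φ(δ − 1.960) = Φ(0.024) = 0.5097.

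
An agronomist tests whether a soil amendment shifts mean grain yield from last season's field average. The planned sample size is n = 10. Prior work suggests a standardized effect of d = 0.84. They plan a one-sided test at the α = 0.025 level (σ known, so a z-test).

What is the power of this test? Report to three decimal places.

Noncentrality parameter: δ = d·√n = 0.84 × √10 = 2.6563
Critical value for a one-sided test at α = 0.025: z_α = 1.960.
Power = Φ(δ − 1.960) = Φ(0.696) = 0.7569.

Power ≈ 0.757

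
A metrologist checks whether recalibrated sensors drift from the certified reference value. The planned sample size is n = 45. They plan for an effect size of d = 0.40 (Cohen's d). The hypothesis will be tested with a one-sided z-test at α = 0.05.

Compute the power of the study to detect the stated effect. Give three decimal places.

Power ≈ 0.850

Noncentrality parameter: δ = d·√n = 0.40 × √45 = 2.6833
Critical value for a one-sided test at α = 0.05: z_α = 1.645.
Power = P(Z > 1.645 − δ) = Φ(1.038) = 0.8505.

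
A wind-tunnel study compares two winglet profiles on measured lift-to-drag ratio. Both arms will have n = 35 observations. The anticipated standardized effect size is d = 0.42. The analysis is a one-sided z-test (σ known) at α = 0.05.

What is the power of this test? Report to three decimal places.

Power ≈ 0.545

Noncentrality parameter: δ = d·√(n/2) = 0.42 × √(35/2) = 1.7570
One-sided α = 0.05 → critical value z_{0.05} = 1.645.
Power = Φ(δ − 1.645) = Φ(0.112) = 0.5446.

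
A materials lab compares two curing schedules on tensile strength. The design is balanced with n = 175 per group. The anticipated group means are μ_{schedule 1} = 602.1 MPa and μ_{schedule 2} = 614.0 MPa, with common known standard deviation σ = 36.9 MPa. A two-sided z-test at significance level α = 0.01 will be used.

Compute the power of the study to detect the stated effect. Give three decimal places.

Power ≈ 0.670

Standardized effect: d = |μ_{schedule 1} − μ_{schedule 2}| / σ = |602.1 − 614.0| / 36.9 = 0.3225
Noncentrality parameter: δ = d·√(n/2) = 0.3225 × √(175/2) = 3.0166
Critical value for a two-sided test at α = 0.01: z_{α/2} = 2.576.
Power = Φ(δ − 2.576) + Φ(−δ − 2.576) = Φ(0.441) + Φ(-5.592) = 0.6703 + 0.0000 = 0.6703.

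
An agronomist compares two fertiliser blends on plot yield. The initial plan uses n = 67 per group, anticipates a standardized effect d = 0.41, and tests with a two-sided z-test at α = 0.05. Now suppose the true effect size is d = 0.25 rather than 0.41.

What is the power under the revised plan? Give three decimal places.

With d = 0.25: δ = d·√(n/2) = 0.25 × √(67/2) = 1.4470. Critical value z_{0.025} = 1.960.
Revised power = Φ(δ − 1.960) + Φ(−δ − 1.960) = Φ(-0.513) + Φ(-3.407) = 0.3040 + 0.0003 = 0.3043.

Power ≈ 0.304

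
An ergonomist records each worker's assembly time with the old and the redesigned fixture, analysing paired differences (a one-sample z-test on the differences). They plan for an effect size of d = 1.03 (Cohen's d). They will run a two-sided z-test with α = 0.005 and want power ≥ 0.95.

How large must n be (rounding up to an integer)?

n = 19

Set Φ(δ − 2.807) = 0.95; then δ − 2.807 = Φ⁻¹(0.95) = 1.645, giving δ = 4.452.
(Ignoring the negligible lower-tail rejection probability gives the usual closed-form inversion.)
δ = d·√n ⇒ n = (δ/d)² = (4.452 / 1.03)² = 18.68.
Rounding up, n = 19.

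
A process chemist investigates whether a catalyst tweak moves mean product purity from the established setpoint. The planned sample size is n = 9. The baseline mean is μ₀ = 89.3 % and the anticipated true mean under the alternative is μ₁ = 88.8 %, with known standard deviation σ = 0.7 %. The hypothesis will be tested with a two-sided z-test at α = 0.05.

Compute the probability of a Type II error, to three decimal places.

β ≈ 0.427

Standardized effect: d = |μ₁ − μ₀| / σ = |88.8 − 89.3| / 0.7 = 0.7143
Noncentrality parameter: δ = d·√n = 0.7143 × √9 = 2.1429
Two-sided α = 0.05 → critical value z_{0.025} = 1.960.
Power = Φ(δ − 1.960) + Φ(−δ − 1.960) = Φ(0.183) + Φ(-4.103) = 0.5726 + 0.0000 = 0.5726.
Type II error: β = 1 − power = 1 − 0.5726 = 0.4274.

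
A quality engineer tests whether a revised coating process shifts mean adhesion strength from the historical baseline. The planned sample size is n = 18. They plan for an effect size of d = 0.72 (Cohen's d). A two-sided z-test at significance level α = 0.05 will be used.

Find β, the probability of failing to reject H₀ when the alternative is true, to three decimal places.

Noncentrality parameter: δ = d·√n = 0.72 × √18 = 3.0547
Two-sided α = 0.05 → critical value z_{0.025} = 1.960.
Power = Φ(δ − 1.960) + Φ(−δ − 1.960) = Φ(1.095) + Φ(-5.015) = 0.8632 + 0.0000 = 0.8632.
Type II error: β = 1 − power = 1 − 0.8632 = 0.1368.

β ≈ 0.137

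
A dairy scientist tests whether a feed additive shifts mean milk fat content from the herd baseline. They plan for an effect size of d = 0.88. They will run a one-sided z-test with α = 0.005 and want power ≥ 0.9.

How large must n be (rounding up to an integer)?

Set Φ(δ − 2.576) = 0.9; then δ − 2.576 = Φ⁻¹(0.9) = 1.282, giving δ = 3.857.
δ = d·√n ⇒ n = (δ/d)² = (3.857 / 0.88)² = 19.21.
Rounding up, n = 20.

n = 20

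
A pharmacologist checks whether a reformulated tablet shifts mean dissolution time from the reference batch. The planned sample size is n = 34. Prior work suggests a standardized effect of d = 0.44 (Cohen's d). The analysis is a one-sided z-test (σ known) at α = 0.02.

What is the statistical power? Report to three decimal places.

Power ≈ 0.696

Noncentrality parameter: δ = d·√n = 0.44 × √34 = 2.5656
One-sided α = 0.02 → critical value z_{0.02} = 2.054.
Power = P(Z > 2.054 − δ) = Φ(0.512) = 0.6956.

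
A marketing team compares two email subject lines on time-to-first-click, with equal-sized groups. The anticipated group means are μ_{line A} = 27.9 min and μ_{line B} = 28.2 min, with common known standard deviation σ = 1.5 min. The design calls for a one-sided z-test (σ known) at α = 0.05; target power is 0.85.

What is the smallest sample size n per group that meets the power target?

n = 360 per group

Standardized effect: d = |μ_{line A} − μ_{line B}| / σ = |27.9 − 28.2| / 1.5 = 0.2000
Set Φ(δ − 1.645) = 0.85; then δ − 1.645 = Φ⁻¹(0.85) = 1.036, giving δ = 2.681.
δ = d·√(n/2) ⇒ n = 2(δ/d)² = 2 × (2.681 / 0.2000)² = 359.47.
Round up to the next whole unit.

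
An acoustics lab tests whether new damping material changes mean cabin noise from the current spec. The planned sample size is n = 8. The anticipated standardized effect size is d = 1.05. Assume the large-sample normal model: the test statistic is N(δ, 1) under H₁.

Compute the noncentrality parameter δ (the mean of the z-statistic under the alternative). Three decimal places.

δ = d·√n = 1.05 × √8 = 2.9698

δ ≈ 2.970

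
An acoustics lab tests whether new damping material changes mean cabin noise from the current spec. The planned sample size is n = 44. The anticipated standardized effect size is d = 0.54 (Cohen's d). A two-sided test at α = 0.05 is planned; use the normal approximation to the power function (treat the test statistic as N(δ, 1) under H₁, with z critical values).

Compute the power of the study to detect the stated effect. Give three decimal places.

Power ≈ 0.948

Noncentrality parameter: λ = d·√n = 0.54 × √44 = 3.5820
Critical value for a two-sided test at α = 0.05: z_{α/2} = 1.960.
Power = Φ(λ − 1.960) + Φ(−λ − 1.960) = Φ(1.622) + Φ(-5.542) = 0.9476 + 0.0000 = 0.9476.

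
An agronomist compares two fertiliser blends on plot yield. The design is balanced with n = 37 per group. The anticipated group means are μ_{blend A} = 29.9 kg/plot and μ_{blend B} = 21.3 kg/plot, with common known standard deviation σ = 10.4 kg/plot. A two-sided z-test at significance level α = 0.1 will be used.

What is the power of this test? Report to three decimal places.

Standardized effect: d = |μ_{blend A} − μ_{blend B}| / σ = |29.9 − 21.3| / 10.4 = 0.8269
Noncentrality parameter: δ = d·√(n/2) = 0.8269 × √(37/2) = 3.5567
Two-sided α = 0.1 → critical value z_{0.05} = 1.645.
Power = Φ(δ − 1.645) + Φ(−δ − 1.645) = Φ(1.912) + Φ(-5.202) = 0.9721 + 0.0000 = 0.9721.

Power ≈ 0.972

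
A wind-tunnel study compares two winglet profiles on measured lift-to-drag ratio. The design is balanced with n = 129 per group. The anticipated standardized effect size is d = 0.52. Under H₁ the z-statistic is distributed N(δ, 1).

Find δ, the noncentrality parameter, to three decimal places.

The noncentrality parameter scales effect size by the design's sample-size factor: δ = d·√(n/2) = 0.52 × √(129/2) = 4.1762

δ ≈ 4.176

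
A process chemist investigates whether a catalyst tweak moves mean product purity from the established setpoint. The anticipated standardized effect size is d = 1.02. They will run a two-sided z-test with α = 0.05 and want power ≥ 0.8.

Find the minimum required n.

Set Φ(δ − 1.960) = 0.8; then δ − 1.960 = Φ⁻¹(0.8) = 0.842, giving δ = 2.802.
(For δ > 0 the lower-tail rejection region contributes negligibly to power, so the one-term inversion is standard.)
δ = d·√n ⇒ n = (δ/d)² = (2.802 / 1.02)² = 7.54.
Round up to the next whole unit.

n = 8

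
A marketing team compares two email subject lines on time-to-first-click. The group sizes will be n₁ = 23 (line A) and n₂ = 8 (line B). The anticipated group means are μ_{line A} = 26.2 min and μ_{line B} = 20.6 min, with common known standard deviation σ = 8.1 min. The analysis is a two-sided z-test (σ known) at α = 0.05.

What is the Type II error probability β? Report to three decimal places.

Standardized effect: d = |μ_{line A} − μ_{line B}| / σ = |26.2 − 20.6| / 8.1 = 0.6914
Noncentrality parameter: δ = d / √(1/n₁ + 1/n₂) = 0.6914 / √(1/23 + 1/8) = 1.6843
Critical value for a two-sided test at α = 0.05: z_{α/2} = 1.960.
Power = Φ(δ − 1.960) + Φ(−δ − 1.960) = Φ(-0.276) + Φ(-3.644) = 0.3914 + 0.0001 = 0.3916.
Type II error: β = 1 − power = 1 − 0.3916 = 0.6084.

β ≈ 0.608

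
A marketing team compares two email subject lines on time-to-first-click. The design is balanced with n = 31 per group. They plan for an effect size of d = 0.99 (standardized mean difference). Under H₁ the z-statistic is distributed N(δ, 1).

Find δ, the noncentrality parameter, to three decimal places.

The noncentrality parameter scales effect size by the design's sample-size factor: δ = d·√(n/2) = 0.99 × √(31/2) = 3.8976

δ ≈ 3.898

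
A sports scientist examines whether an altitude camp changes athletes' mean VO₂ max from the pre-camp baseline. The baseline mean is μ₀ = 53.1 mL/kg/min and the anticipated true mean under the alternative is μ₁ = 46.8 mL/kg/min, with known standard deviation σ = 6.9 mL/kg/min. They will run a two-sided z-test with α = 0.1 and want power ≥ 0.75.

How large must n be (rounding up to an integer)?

n = 7

Standardized effect: d = |μ₁ − μ₀| / σ = |46.8 − 53.1| / 6.9 = 0.9130
Set Φ(δ − 1.645) = 0.75; then δ − 1.645 = Φ⁻¹(0.75) = 0.674, giving δ = 2.319.
(For δ > 0 the lower-tail rejection region contributes negligibly to power, so the one-term inversion is standard.)
δ = d·√n ⇒ n = (δ/d)² = (2.319 / 0.9130)² = 6.45.
Round up to the next whole unit.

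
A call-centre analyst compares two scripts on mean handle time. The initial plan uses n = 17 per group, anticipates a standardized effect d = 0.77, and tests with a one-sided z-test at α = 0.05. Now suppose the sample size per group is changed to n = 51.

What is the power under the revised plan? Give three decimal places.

With n = 51 per group: δ = d·√(n/2) = 0.77 × √(51/2) = 3.8883. Critical value z_{0.05} = 1.645.
Revised power = Φ(δ − 1.645) = Φ(2.243) = 0.9876.

Power ≈ 0.988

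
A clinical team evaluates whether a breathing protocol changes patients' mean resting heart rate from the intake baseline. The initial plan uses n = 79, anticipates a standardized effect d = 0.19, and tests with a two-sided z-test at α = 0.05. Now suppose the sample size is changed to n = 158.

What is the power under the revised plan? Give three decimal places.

With n = 158: δ = d·√n = 0.19 × √158 = 2.3883. Critical value z_{0.025} = 1.960.
Revised power = Φ(δ − 1.960) + Φ(−δ − 1.960) = Φ(0.428) + Φ(-4.348) = 0.6658 + 0.0000 = 0.6658.

Power ≈ 0.666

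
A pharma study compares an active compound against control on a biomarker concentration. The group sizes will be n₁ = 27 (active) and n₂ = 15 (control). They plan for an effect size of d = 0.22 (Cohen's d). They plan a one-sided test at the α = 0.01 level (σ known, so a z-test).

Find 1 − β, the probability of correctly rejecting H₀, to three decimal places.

Power ≈ 0.050

Noncentrality parameter: δ = d / √(1/n₁ + 1/n₂) = 0.22 / √(1/27 + 1/15) = 0.6832
Critical value for a one-sided test at α = 0.01: z_α = 2.326.
Power = P(Z > 2.326 − δ) = Φ(-1.643) = 0.0502.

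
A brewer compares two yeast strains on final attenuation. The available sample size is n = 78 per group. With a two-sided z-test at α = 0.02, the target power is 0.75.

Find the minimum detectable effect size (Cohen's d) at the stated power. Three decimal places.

d ≈ 0.481

Required noncentrality: δ = z_{0.01} + z_{0.25} = 2.326 + 0.674 = 3.001.
(The second rejection-region term Φ(−δ − z_{α/2}) is negligible and dropped.)
δ = d·√(n/2) ⇒ d = δ/√(n/2) = 3.001/√(78/2) = 0.4805.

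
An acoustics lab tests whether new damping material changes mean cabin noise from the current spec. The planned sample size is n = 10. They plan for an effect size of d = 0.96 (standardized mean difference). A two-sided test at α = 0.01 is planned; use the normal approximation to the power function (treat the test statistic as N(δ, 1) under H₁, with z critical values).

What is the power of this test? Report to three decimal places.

Power ≈ 0.677

Noncentrality parameter: λ = d·√n = 0.96 × √10 = 3.0358
Two-sided α = 0.01 → critical value z_{0.005} = 2.576.
Power = Φ(λ − 2.576) + Φ(−λ − 2.576) = Φ(0.460) + Φ(-5.612) = 0.6772 + 0.0000 = 0.6772.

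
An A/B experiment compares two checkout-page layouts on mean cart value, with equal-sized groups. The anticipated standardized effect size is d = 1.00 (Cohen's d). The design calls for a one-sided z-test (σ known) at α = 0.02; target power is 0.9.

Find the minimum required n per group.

n = 23 per group

For power 0.9 need Φ(δ − z_{0.02}) = 0.9, so δ = z_{0.02} + z_{0.10} = 2.054 + 1.282 = 3.335.
δ = d·√(n/2) ⇒ n = 2(δ/d)² = 2 × (3.335 / 1.00)² = 22.25.
Rounding up, n = 23 per group.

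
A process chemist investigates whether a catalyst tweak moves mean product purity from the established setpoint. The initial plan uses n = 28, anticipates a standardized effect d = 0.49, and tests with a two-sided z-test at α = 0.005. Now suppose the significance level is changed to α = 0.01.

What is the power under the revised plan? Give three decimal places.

Power ≈ 0.507

δ = d·√n = 0.49 × √28 = 2.5928 (unchanged). New critical value: z_{0.005} = 2.576.
Revised power = Φ(δ − 2.576) + Φ(−δ − 2.576) = Φ(0.017) + Φ(-5.169) = 0.5068 + 0.0000 = 0.5068.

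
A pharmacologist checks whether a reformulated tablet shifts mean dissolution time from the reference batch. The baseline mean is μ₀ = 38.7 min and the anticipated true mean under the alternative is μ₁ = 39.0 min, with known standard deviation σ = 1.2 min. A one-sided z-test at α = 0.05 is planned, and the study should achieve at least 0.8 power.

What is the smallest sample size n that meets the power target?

Standardized effect: d = |μ₁ − μ₀| / σ = |39.0 − 38.7| / 1.2 = 0.2500
Set Φ(δ − 1.645) = 0.8; then δ − 1.645 = Φ⁻¹(0.8) = 0.842, giving δ = 2.486.
δ = d·√n ⇒ n = (δ/d)² = (2.486 / 0.2500)² = 98.92.
Round up to the next whole unit.

n = 99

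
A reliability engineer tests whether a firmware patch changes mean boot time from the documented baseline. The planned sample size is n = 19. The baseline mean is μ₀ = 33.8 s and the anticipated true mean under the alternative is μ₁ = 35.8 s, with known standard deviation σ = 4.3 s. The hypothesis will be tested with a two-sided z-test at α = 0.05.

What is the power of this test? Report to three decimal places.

Standardized effect: d = |μ₁ − μ₀| / σ = |35.8 − 33.8| / 4.3 = 0.4651
Noncentrality parameter: δ = d·√n = 0.4651 × √19 = 2.0274
Two-sided α = 0.05 → critical value z_{0.025} = 1.960.
Power = Φ(δ − 1.960) + Φ(−δ − 1.960) = Φ(0.067) + Φ(-3.987) = 0.5269 + 0.0000 = 0.5269.

Power ≈ 0.527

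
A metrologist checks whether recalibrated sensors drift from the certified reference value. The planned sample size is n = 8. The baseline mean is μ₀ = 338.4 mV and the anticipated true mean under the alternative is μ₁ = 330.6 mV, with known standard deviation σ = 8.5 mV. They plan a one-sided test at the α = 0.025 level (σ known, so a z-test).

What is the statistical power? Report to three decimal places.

Power ≈ 0.737

Standardized effect: d = |μ₁ − μ₀| / σ = |330.6 − 338.4| / 8.5 = 0.9176
Noncentrality parameter: δ = d·√n = 0.9176 × √8 = 2.5955
One-sided α = 0.025 → critical value z_{0.025} = 1.960.
Power = P(Z > 1.960 − δ) = Φ(0.636) = 0.7375.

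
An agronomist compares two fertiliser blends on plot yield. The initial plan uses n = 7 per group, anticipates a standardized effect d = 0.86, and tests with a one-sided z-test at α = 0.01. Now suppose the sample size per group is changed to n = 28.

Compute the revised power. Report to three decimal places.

Power ≈ 0.814

With n = 28 per group: δ = d·√(n/2) = 0.86 × √(28/2) = 3.2178. Critical value z_{0.01} = 2.326.
Revised power = Φ(δ − 2.326) = Φ(0.891) = 0.8137.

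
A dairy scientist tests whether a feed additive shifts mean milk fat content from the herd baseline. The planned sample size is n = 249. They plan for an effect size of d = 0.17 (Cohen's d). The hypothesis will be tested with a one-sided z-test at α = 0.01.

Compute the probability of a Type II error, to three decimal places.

β ≈ 0.361

Noncentrality parameter: δ = d·√n = 0.17 × √249 = 2.6826
Critical value for a one-sided test at α = 0.01: z_α = 2.326.
Power = P(Z > 2.326 − δ) = Φ(0.356) = 0.6392.
Type II error: β = 1 − power = 1 − 0.6392 = 0.3608.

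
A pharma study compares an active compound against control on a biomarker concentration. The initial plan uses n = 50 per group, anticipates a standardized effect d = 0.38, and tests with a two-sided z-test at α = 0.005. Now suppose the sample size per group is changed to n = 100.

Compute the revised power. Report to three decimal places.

Power ≈ 0.452

With n = 100 per group: δ = d·√(n/2) = 0.38 × √(100/2) = 2.6870. Critical value z_{0.0025} = 2.807.
Revised power = Φ(δ − 2.807) + Φ(−δ − 2.807) = Φ(-0.120) + Φ(-5.494) = 0.4522 + 0.0000 = 0.4522.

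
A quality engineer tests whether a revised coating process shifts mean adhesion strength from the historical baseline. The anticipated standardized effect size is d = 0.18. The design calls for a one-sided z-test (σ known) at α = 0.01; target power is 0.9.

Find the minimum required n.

For power 0.9 need Φ(δ − z_{0.01}) = 0.9, so δ = z_{0.01} + z_{0.10} = 2.326 + 1.282 = 3.608.
δ = d·√n ⇒ n = (δ/d)² = (3.608 / 0.18)² = 401.76.
Rounding up, n = 402.

n = 402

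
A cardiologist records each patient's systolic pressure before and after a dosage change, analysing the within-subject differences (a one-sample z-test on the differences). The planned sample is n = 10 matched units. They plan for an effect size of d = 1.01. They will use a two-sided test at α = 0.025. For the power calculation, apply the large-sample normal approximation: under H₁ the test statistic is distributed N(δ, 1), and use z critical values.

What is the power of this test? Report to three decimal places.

Noncentrality parameter: δ = d·√n = 1.01 × √10 = 3.1939
Two-sided α = 0.025 → critical value z_{0.0125} = 2.241.
Power = Φ(δ − 2.241) + Φ(−δ − 2.241) = Φ(0.952) + Φ(-5.435) = 0.8296 + 0.0000 = 0.8296.

Power ≈ 0.830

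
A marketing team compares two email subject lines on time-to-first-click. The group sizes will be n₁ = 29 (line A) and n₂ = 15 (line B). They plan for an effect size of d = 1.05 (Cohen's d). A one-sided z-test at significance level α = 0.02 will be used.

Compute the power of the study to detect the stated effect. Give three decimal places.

Power ≈ 0.894

Noncentrality parameter: δ = d / √(1/n₁ + 1/n₂) = 1.05 / √(1/29 + 1/15) = 3.3015
Critical value for a one-sided test at α = 0.02: z_α = 2.054.
Power = Φ(δ − 2.054) = Φ(1.248) = 0.8939.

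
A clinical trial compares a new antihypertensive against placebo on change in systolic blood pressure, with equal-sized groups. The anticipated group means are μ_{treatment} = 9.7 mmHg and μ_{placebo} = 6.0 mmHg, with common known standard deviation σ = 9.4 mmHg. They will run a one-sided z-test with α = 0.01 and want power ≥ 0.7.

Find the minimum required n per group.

Standardized effect: d = |μ_{treatment} − μ_{placebo}| / σ = |9.7 − 6.0| / 9.4 = 0.3936
For power 0.7 need Φ(δ − z_{0.01}) = 0.7, so δ = z_{0.01} + z_{0.30} = 2.326 + 0.524 = 2.851.
δ = d·√(n/2) ⇒ n = 2(δ/d)² = 2 × (2.851 / 0.3936)² = 104.91.
Rounding up, n = 105 per group.

n = 105 per group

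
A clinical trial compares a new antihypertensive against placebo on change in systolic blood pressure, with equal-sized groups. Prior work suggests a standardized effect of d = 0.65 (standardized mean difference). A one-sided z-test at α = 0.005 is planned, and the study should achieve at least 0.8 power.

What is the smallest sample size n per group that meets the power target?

For power 0.8 need Φ(δ − z_{0.005}) = 0.8, so δ = z_{0.005} + z_{0.20} = 2.576 + 0.842 = 3.417.
δ = d·√(n/2) ⇒ n = 2(δ/d)² = 2 × (3.417 / 0.65)² = 55.29.
Round up to the next whole unit.

n = 56 per group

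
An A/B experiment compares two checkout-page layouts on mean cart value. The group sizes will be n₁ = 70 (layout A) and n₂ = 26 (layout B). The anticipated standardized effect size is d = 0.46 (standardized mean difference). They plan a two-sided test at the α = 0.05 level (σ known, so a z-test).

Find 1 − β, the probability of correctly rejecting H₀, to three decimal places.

Noncentrality parameter: δ = d / √(1/n₁ + 1/n₂) = 0.46 / √(1/70 + 1/26) = 2.0029
Two-sided α = 0.05 → critical value z_{0.025} = 1.960.
Power = Φ(δ − 1.960) + Φ(−δ − 1.960) = Φ(0.043) + Φ(-3.963) = 0.5171 + 0.0000 = 0.5172.

Power ≈ 0.517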